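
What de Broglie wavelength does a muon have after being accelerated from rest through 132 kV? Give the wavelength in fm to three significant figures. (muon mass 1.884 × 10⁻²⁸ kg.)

λ = 235 fm

KE = eV = 1.602 × 10⁻¹⁹ × 1.320 × 10⁵ = 2.115 × 10⁻¹⁴ J.
p = √(2mKE) = √(2 × 1.884 × 10⁻²⁸ × 2.115 × 10⁻¹⁴) = 2.823 × 10⁻²¹ kg·m/s.
λ = h/p = 6.626 × 10⁻³⁴ / 2.823 × 10⁻²¹ = 2.35 × 10⁻¹³ m = 235 fm.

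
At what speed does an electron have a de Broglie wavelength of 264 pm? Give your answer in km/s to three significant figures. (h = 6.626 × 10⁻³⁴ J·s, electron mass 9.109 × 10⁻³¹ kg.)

p = h/λ = 6.626 × 10⁻³⁴ / 2.640 × 10⁻¹⁰ = 2.510 × 10⁻²⁴ kg·m/s.
v = p/m = 2.510 × 10⁻²⁴ / 9.109 × 10⁻³¹ = 2.76 × 10⁶ m/s = 2760 km/s.

v = 2760 km/s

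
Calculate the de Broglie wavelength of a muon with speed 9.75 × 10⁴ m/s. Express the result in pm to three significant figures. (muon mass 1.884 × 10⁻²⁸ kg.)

λ = 36.1 pm

p = mv = 1.884 × 10⁻²⁸ × 9.75 × 10⁴ = 1.837 × 10⁻²³ kg·m/s.
λ = h/p = 6.626 × 10⁻³⁴ / 1.837 × 10⁻²³ = 3.61 × 10⁻¹¹ m = 36.1 pm.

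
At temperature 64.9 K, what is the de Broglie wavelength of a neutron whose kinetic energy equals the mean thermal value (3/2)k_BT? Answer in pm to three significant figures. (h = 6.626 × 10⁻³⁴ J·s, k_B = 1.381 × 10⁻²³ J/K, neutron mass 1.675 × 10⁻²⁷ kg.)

KE = (3/2)k_BT = 1.5 × 1.381 × 10⁻²³ × 64.9 = 1.344 × 10⁻²¹ J.
p = √(2mKE) = √(2 × 1.675 × 10⁻²⁷ × 1.344 × 10⁻²¹) = 2.122 × 10⁻²⁴ kg·m/s.
λ = h/p = 3.12 × 10⁻¹⁰ m = 312 pm.

λ = 312 pm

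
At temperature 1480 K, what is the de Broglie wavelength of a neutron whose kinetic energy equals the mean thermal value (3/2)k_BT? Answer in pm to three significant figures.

λ = 65.4 pm

KE = (3/2)k_BT = 1.5 × 1.381 × 10⁻²³ × 1480 = 3.066 × 10⁻²⁰ J.
p = √(2mKE) = √(2 × 1.675 × 10⁻²⁷ × 3.066 × 10⁻²⁰) = 1.013 × 10⁻²³ kg·m/s.
λ = h/p = 6.54 × 10⁻¹¹ m = 65.4 pm.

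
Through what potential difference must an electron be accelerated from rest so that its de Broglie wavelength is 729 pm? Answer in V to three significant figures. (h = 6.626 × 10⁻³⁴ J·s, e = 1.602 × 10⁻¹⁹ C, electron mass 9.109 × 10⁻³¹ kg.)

V = 2.83 V

p = h/λ = 6.626 × 10⁻³⁴ / 7.290 × 10⁻¹⁰ = 9.089 × 10⁻²⁵ kg·m/s.
KE = p²/(2m) = 4.535 × 10⁻¹⁹ J.
V = KE/e = 4.535 × 10⁻¹⁹ / (1.602 × 10⁻¹⁹) = 2.83 V.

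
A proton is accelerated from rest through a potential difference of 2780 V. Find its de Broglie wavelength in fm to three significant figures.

λ = 543 fm

KE = eV = 1.602 × 10⁻¹⁹ × 2780 = 4.454 × 10⁻¹⁶ J.
p = √(2mKE) = √(2 × 1.673 × 10⁻²⁷ × 4.454 × 10⁻¹⁶) = 1.221 × 10⁻²¹ kg·m/s.
λ = h/p = 6.626 × 10⁻³⁴ / 1.221 × 10⁻²¹ = 5.43 × 10⁻¹³ m = 543 fm.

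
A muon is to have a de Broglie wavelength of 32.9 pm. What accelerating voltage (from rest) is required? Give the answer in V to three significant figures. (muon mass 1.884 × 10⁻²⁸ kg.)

p = h/λ = 6.626 × 10⁻³⁴ / 3.290 × 10⁻¹¹ = 2.014 × 10⁻²³ kg·m/s.
KE = p²/(2m) = 1.076 × 10⁻¹⁸ J.
V = KE/e = 1.076 × 10⁻¹⁸ / (1.602 × 10⁻¹⁹) = 6.72 V.

V = 6.72 V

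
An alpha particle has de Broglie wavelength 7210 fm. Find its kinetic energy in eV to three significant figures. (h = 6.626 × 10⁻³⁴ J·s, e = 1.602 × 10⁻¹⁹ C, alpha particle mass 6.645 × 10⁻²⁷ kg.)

p = h/λ = 6.626 × 10⁻³⁴ / 7.210 × 10⁻¹² = 9.190 × 10⁻²³ kg·m/s.
KE = p²/(2m) = (9.190 × 10⁻²³)² / (2 × 6.645 × 10⁻²⁷) = 6.355 × 10⁻¹⁹ J = 3.97 eV.

KE = 3.97 eV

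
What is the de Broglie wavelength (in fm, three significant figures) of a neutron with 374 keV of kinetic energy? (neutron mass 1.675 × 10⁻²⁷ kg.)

KE = 374 keV = 5.991 × 10⁻¹⁴ J.
p = √(2mKE) = √(2 × 1.675 × 10⁻²⁷ × 5.991 × 10⁻¹⁴) = 1.417 × 10⁻²⁰ kg·m/s.
λ = h/p = 6.626 × 10⁻³⁴ / 1.417 × 10⁻²⁰ = 4.68 × 10⁻¹⁴ m = 46.8 fm.

λ = 46.8 fm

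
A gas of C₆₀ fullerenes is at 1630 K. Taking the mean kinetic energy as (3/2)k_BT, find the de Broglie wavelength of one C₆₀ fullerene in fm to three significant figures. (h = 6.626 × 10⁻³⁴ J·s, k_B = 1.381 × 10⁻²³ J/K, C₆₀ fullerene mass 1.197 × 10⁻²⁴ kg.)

λ = 2330 fm

KE = (3/2)k_BT = 1.5 × 1.381 × 10⁻²³ × 1630 = 3.377 × 10⁻²⁰ J.
p = √(2mKE) = √(2 × 1.197 × 10⁻²⁴ × 3.377 × 10⁻²⁰) = 2.843 × 10⁻²² kg·m/s.
λ = h/p = 2.33 × 10⁻¹² m = 2330 fm.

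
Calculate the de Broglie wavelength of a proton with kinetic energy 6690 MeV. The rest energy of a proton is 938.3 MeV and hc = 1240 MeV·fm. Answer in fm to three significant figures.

λ = 0.164 fm

Total energy E = KE + m₀c² = 6690 + 938.3 = 7628.3 MeV.
(pc)² = E² − (m₀c²)² = (7628.3)² − (938.3)² = 5.731 × 10⁷ MeV², so pc = 7570 MeV.
λ = hc/(pc) = 1240 MeV·fm / 7570 MeV = 0.164 fm.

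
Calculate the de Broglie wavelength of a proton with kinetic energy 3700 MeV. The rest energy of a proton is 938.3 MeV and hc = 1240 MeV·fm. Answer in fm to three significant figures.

Total energy E = KE + m₀c² = 3700 + 938.3 = 4638.3 MeV.
(pc)² = E² − (m₀c²)² = (4638.3)² − (938.3)² = 2.063 × 10⁷ MeV², so pc = 4542 MeV.
λ = hc/(pc) = 1240 MeV·fm / 4542 MeV = 0.273 fm.

λ = 0.273 fm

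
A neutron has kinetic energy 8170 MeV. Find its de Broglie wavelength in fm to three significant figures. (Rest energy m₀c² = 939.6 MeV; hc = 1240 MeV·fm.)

λ = 0.137 fm

Total energy E = KE + m₀c² = 8170 + 939.6 = 9109.6 MeV.
(pc)² = E² − (m₀c²)² = (9109.6)² − (939.6)² = 8.210 × 10⁷ MeV², so pc = 9061 MeV.
λ = hc/(pc) = 1240 MeV·fm / 9061 MeV = 0.137 fm.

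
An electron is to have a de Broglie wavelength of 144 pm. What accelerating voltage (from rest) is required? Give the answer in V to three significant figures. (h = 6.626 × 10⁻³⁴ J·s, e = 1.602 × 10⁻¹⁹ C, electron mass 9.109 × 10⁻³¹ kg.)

p = h/λ = 6.626 × 10⁻³⁴ / 1.440 × 10⁻¹⁰ = 4.601 × 10⁻²⁴ kg·m/s.
KE = p²/(2m) = 1.162 × 10⁻¹⁷ J.
V = KE/e = 1.162 × 10⁻¹⁷ / (1.602 × 10⁻¹⁹) = 72.5 V.

V = 72.5 V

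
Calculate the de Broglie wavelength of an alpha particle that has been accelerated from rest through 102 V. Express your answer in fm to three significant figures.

λ = 1010 fm

KE = 2eV = 2 × 1.602 × 10⁻¹⁹ × 102.0 = 3.268 × 10⁻¹⁷ J.
p = √(2mKE) = √(2 × 6.645 × 10⁻²⁷ × 3.268 × 10⁻¹⁷) = 6.590 × 10⁻²² kg·m/s.
λ = h/p = 6.626 × 10⁻³⁴ / 6.590 × 10⁻²² = 1.01 × 10⁻¹² m = 1010 fm.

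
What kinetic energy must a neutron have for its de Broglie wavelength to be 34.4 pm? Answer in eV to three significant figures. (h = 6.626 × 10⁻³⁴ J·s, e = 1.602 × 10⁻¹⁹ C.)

KE = 0.691 eV

p = h/λ = 6.626 × 10⁻³⁴ / 3.440 × 10⁻¹¹ = 1.926 × 10⁻²³ kg·m/s.
KE = p²/(2m) = (1.926 × 10⁻²³)² / (2 × 1.675 × 10⁻²⁷) = 1.107 × 10⁻¹⁹ J = 0.691 eV.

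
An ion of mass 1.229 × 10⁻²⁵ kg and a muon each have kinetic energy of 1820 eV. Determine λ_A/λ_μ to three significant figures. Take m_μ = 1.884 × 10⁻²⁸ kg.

λ_A/λ_μ = 0.0392

At fixed KE, p = √(2mKE) so λ = h/p ∝ 1/√m.
λ_A/λ_μ = √(m_μ/m_A) = √(1.884 × 10⁻²⁸/1.229 × 10⁻²⁵) = √(1.533 × 10⁻³) = 0.0392.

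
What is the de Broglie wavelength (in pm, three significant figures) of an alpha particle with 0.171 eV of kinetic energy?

KE = 0.171 eV = 2.739 × 10⁻²⁰ J.
p = √(2mKE) = √(2 × 6.645 × 10⁻²⁷ × 2.739 × 10⁻²⁰) = 1.908 × 10⁻²³ kg·m/s.
λ = h/p = 6.626 × 10⁻³⁴ / 1.908 × 10⁻²³ = 3.47 × 10⁻¹¹ m = 34.7 pm.

λ = 34.7 pm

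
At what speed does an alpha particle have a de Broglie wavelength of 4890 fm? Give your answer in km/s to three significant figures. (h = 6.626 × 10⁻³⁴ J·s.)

v = 20.4 km/s

p = h/λ = 6.626 × 10⁻³⁴ / 4.890 × 10⁻¹² = 1.355 × 10⁻²² kg·m/s.
v = p/m = 1.355 × 10⁻²² / 6.645 × 10⁻²⁷ = 2.04 × 10⁴ m/s = 20.4 km/s.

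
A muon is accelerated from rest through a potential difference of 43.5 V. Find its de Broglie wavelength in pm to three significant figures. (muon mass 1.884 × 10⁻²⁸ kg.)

λ = 12.9 pm

KE = eV = 1.602 × 10⁻¹⁹ × 43.50 = 6.969 × 10⁻¹⁸ J.
p = √(2mKE) = √(2 × 1.884 × 10⁻²⁸ × 6.969 × 10⁻¹⁸) = 5.124 × 10⁻²³ kg·m/s.
λ = h/p = 6.626 × 10⁻³⁴ / 5.124 × 10⁻²³ = 1.29 × 10⁻¹¹ m = 12.9 pm.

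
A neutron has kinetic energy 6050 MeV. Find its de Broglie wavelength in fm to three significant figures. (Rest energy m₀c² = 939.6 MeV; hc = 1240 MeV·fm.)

λ = 0.179 fm

Total energy E = KE + m₀c² = 6050 + 939.6 = 6989.6 MeV.
(pc)² = E² − (m₀c²)² = (6989.6)² − (939.6)² = 4.797 × 10⁷ MeV², so pc = 6926 MeV.
λ = hc/(pc) = 1240 MeV·fm / 6926 MeV = 0.179 fm.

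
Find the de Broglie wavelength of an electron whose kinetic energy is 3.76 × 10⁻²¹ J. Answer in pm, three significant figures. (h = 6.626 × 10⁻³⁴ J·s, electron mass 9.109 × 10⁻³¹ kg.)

p = √(2mKE) = √(2 × 9.109 × 10⁻³¹ × 3.760 × 10⁻²¹) = 8.276 × 10⁻²⁶ kg·m/s.
λ = h/p = 6.626 × 10⁻³⁴ / 8.276 × 10⁻²⁶ = 8.01 × 10⁻⁹ m = 8010 pm.

λ = 8010 pm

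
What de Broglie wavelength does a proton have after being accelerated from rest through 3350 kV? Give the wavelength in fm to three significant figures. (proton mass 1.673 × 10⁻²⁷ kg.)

KE = eV = 1.602 × 10⁻¹⁹ × 3.350 × 10⁶ = 5.367 × 10⁻¹³ J.
p = √(2mKE) = √(2 × 1.673 × 10⁻²⁷ × 5.367 × 10⁻¹³) = 4.238 × 10⁻²⁰ kg·m/s.
λ = h/p = 6.626 × 10⁻³⁴ / 4.238 × 10⁻²⁰ = 1.56 × 10⁻¹⁴ m = 15.6 fm.

λ = 15.6 fm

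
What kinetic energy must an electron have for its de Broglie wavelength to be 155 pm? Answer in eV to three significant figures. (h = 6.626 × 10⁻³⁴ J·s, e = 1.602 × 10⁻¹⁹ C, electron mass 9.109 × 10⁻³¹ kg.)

p = h/λ = 6.626 × 10⁻³⁴ / 1.550 × 10⁻¹⁰ = 4.275 × 10⁻²⁴ kg·m/s.
KE = p²/(2m) = (4.275 × 10⁻²⁴)² / (2 × 9.109 × 10⁻³¹) = 1.003 × 10⁻¹⁷ J = 62.6 eV.

KE = 62.6 eV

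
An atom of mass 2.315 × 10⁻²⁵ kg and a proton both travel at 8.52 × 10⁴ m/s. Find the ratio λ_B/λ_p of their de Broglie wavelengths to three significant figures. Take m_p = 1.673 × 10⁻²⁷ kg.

At fixed v, p = mv so λ = h/(mv) ∝ 1/m.
λ_B/λ_p = m_p/m_B = 1.673 × 10⁻²⁷/2.315 × 10⁻²⁵ = 7.23 × 10⁻³.

λ_B/λ_p = 7.23 × 10⁻³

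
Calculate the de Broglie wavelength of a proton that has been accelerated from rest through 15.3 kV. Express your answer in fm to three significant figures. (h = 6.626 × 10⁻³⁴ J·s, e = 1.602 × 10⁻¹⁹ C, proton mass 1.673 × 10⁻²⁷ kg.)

λ = 231 fm

KE = eV = 1.602 × 10⁻¹⁹ × 1.530 × 10⁴ = 2.451 × 10⁻¹⁵ J.
p = √(2mKE) = √(2 × 1.673 × 10⁻²⁷ × 2.451 × 10⁻¹⁵) = 2.864 × 10⁻²¹ kg·m/s.
λ = h/p = 6.626 × 10⁻³⁴ / 2.864 × 10⁻²¹ = 2.31 × 10⁻¹³ m = 231 fm.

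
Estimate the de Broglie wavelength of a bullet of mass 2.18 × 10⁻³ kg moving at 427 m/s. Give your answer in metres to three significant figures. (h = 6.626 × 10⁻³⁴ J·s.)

λ = 7.12 × 10⁻³⁴ m

p = mv = 2.18 × 10⁻³ × 427 = 9.309 × 10⁻¹ kg·m/s.
λ = h/p = 6.626 × 10⁻³⁴ / 9.309 × 10⁻¹ = 7.12 × 10⁻³⁴ m.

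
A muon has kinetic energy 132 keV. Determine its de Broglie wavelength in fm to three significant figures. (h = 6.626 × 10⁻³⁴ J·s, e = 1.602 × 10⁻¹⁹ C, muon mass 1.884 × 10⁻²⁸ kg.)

λ = 235 fm

KE = 132 keV = 2.115 × 10⁻¹⁴ J.
p = √(2mKE) = √(2 × 1.884 × 10⁻²⁸ × 2.115 × 10⁻¹⁴) = 2.823 × 10⁻²¹ kg·m/s.
λ = h/p = 6.626 × 10⁻³⁴ / 2.823 × 10⁻²¹ = 2.35 × 10⁻¹³ m = 235 fm.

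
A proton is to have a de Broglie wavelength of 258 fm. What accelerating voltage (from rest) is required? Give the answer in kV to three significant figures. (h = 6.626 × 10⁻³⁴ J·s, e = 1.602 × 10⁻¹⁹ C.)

p = h/λ = 6.626 × 10⁻³⁴ / 2.580 × 10⁻¹³ = 2.568 × 10⁻²¹ kg·m/s.
KE = p²/(2m) = 1.971 × 10⁻¹⁵ J.
V = KE/e = 1.971 × 10⁻¹⁵ / (1.602 × 10⁻¹⁹) = 12.3 kV.

V = 12.3 kV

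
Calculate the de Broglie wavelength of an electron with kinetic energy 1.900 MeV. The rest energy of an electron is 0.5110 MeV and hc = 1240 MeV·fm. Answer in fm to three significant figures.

λ = 526 fm

Total energy E = KE + m₀c² = 1.900 + 0.5110 = 2.4110 MeV.
(pc)² = E² − (m₀c²)² = (2.4110)² − (0.5110)² = 5.552 MeV², so pc = 2.356 MeV.
λ = hc/(pc) = 1240 MeV·fm / 2.356 MeV = 526 fm.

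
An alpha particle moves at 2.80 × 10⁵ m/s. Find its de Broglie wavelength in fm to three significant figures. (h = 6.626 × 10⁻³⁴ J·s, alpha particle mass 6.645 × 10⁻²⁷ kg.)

p = mv = 6.645 × 10⁻²⁷ × 2.80 × 10⁵ = 1.861 × 10⁻²¹ kg·m/s.
λ = h/p = 6.626 × 10⁻³⁴ / 1.861 × 10⁻²¹ = 3.56 × 10⁻¹³ m = 356 fm.

λ = 356 fm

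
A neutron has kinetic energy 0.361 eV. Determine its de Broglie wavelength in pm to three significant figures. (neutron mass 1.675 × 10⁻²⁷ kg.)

λ = 47.6 pm

KE = 0.361 eV = 5.783 × 10⁻²⁰ J.
p = √(2mKE) = √(2 × 1.675 × 10⁻²⁷ × 5.783 × 10⁻²⁰) = 1.392 × 10⁻²³ kg·m/s.
λ = h/p = 6.626 × 10⁻³⁴ / 1.392 × 10⁻²³ = 4.76 × 10⁻¹¹ m = 47.6 pm.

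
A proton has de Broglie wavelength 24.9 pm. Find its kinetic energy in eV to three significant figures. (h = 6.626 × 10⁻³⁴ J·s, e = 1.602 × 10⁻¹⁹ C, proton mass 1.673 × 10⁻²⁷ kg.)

KE = 1.32 eV

p = h/λ = 6.626 × 10⁻³⁴ / 2.490 × 10⁻¹¹ = 2.661 × 10⁻²³ kg·m/s.
KE = p²/(2m) = (2.661 × 10⁻²³)² / (2 × 1.673 × 10⁻²⁷) = 2.116 × 10⁻¹⁹ J = 1.32 eV.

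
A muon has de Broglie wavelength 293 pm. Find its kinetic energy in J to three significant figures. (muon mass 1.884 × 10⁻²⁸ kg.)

p = h/λ = 6.626 × 10⁻³⁴ / 2.930 × 10⁻¹⁰ = 2.261 × 10⁻²⁴ kg·m/s.
KE = p²/(2m) = (2.261 × 10⁻²⁴)² / (2 × 1.884 × 10⁻²⁸) = 1.357 × 10⁻²⁰ J = 1.36 × 10⁻²⁰ J.

KE = 1.36 × 10⁻²⁰ J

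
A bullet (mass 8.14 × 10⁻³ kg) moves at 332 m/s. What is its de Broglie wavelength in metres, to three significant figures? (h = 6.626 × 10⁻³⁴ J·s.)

λ = 2.45 × 10⁻³⁴ m

p = mv = 8.14 × 10⁻³ × 332 = 2.702 kg·m/s.
λ = h/p = 6.626 × 10⁻³⁴ / 2.702 = 2.45 × 10⁻³⁴ m.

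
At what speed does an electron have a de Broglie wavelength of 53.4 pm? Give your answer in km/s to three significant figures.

v = 1.36 × 10⁴ km/s

p = h/λ = 6.626 × 10⁻³⁴ / 5.340 × 10⁻¹¹ = 1.241 × 10⁻²³ kg·m/s.
v = p/m = 1.241 × 10⁻²³ / 9.109 × 10⁻³¹ = 1.36 × 10⁷ m/s = 1.36 × 10⁴ km/s.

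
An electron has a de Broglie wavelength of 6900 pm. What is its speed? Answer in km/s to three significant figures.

v = 105 km/s

p = h/λ = 6.626 × 10⁻³⁴ / 6.900 × 10⁻⁹ = 9.603 × 10⁻²⁶ kg·m/s.
v = p/m = 9.603 × 10⁻²⁶ / 9.109 × 10⁻³¹ = 1.05 × 10⁵ m/s = 105 km/s.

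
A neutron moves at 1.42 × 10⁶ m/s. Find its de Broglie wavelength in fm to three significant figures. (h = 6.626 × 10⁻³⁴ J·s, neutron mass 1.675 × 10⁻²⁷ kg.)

λ = 279 fm

p = mv = 1.675 × 10⁻²⁷ × 1.42 × 10⁶ = 2.379 × 10⁻²¹ kg·m/s.
λ = h/p = 6.626 × 10⁻³⁴ / 2.379 × 10⁻²¹ = 2.79 × 10⁻¹³ m = 279 fm.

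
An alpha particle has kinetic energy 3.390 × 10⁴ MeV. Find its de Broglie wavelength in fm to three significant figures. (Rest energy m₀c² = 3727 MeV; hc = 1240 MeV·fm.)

λ = 0.0331 fm

Total energy E = KE + m₀c² = 3.390 × 10⁴ + 3727 = 37627 MeV.
(pc)² = E² − (m₀c²)² = (37627)² − (3727)² = 1.402 × 10⁹ MeV², so pc = 3.744 × 10⁴ MeV.
λ = hc/(pc) = 1240 MeV·fm / 3.744 × 10⁴ MeV = 0.0331 fm.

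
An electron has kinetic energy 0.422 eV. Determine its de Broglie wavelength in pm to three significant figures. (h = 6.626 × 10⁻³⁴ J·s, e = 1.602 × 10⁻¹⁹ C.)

λ = 1890 pm

KE = 0.422 eV = 6.760 × 10⁻²⁰ J.
p = √(2mKE) = √(2 × 9.109 × 10⁻³¹ × 6.760 × 10⁻²⁰) = 3.509 × 10⁻²⁵ kg·m/s.
λ = h/p = 6.626 × 10⁻³⁴ / 3.509 × 10⁻²⁵ = 1.89 × 10⁻⁹ m = 1890 pm.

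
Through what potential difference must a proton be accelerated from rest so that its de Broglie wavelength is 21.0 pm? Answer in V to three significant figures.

p = h/λ = 6.626 × 10⁻³⁴ / 2.100 × 10⁻¹¹ = 3.155 × 10⁻²³ kg·m/s.
KE = p²/(2m) = 2.975 × 10⁻¹⁹ J.
V = KE/e = 2.975 × 10⁻¹⁹ / (1.602 × 10⁻¹⁹) = 1.86 V.

V = 1.86 V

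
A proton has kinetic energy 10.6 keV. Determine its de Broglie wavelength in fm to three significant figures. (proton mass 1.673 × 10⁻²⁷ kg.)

λ = 278 fm

KE = 10.6 keV = 1.698 × 10⁻¹⁵ J.
p = √(2mKE) = √(2 × 1.673 × 10⁻²⁷ × 1.698 × 10⁻¹⁵) = 2.384 × 10⁻²¹ kg·m/s.
λ = h/p = 6.626 × 10⁻³⁴ / 2.384 × 10⁻²¹ = 2.78 × 10⁻¹³ m = 278 fm.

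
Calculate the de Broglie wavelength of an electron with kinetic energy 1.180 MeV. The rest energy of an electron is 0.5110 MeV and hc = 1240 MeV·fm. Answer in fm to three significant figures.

Total energy E = KE + m₀c² = 1.180 + 0.5110 = 1.6910 MeV.
(pc)² = E² − (m₀c²)² = (1.6910)² − (0.5110)² = 2.598 MeV², so pc = 1.612 MeV.
λ = hc/(pc) = 1240 MeV·fm / 1.612 MeV = 769 fm.

λ = 769 fm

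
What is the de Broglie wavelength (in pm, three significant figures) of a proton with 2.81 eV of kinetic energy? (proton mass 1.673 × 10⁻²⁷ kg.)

λ = 17.1 pm

KE = 2.81 eV = 4.502 × 10⁻¹⁹ J.
p = √(2mKE) = √(2 × 1.673 × 10⁻²⁷ × 4.502 × 10⁻¹⁹) = 3.881 × 10⁻²³ kg·m/s.
λ = h/p = 6.626 × 10⁻³⁴ / 3.881 × 10⁻²³ = 1.71 × 10⁻¹¹ m = 17.1 pm.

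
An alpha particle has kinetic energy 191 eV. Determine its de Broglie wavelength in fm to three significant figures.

λ = 1040 fm

KE = 191 eV = 3.060 × 10⁻¹⁷ J.
p = √(2mKE) = √(2 × 6.645 × 10⁻²⁷ × 3.060 × 10⁻¹⁷) = 6.377 × 10⁻²² kg·m/s.
λ = h/p = 6.626 × 10⁻³⁴ / 6.377 × 10⁻²² = 1.04 × 10⁻¹² m = 1040 fm.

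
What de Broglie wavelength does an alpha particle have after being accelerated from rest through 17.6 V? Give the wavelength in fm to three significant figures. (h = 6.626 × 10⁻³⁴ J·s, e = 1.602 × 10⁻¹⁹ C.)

KE = 2eV = 2 × 1.602 × 10⁻¹⁹ × 17.60 = 5.639 × 10⁻¹⁸ J.
p = √(2mKE) = √(2 × 6.645 × 10⁻²⁷ × 5.639 × 10⁻¹⁸) = 2.738 × 10⁻²² kg·m/s.
λ = h/p = 6.626 × 10⁻³⁴ / 2.738 × 10⁻²² = 2.42 × 10⁻¹² m = 2420 fm.

λ = 2420 fm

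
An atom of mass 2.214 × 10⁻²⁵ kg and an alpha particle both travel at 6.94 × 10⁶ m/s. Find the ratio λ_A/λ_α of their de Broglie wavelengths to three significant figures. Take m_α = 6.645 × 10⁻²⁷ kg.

At fixed v, p = mv so λ = h/(mv) ∝ 1/m.
λ_A/λ_α = m_α/m_A = 6.645 × 10⁻²⁷/2.214 × 10⁻²⁵ = 0.0300.

λ_A/λ_α = 0.0300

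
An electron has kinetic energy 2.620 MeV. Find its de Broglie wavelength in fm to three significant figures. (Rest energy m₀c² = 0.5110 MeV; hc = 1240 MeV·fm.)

Total energy E = KE + m₀c² = 2.620 + 0.5110 = 3.1310 MeV.
(pc)² = E² − (m₀c²)² = (3.1310)² − (0.5110)² = 9.542 MeV², so pc = 3.089 MeV.
λ = hc/(pc) = 1240 MeV·fm / 3.089 MeV = 401 fm.

λ = 401 fm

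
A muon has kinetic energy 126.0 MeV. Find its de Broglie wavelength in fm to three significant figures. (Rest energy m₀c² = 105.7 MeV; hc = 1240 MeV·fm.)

λ = 6.01 fm

Total energy E = KE + m₀c² = 126.0 + 105.7 = 231.7 MeV.
(pc)² = E² − (m₀c²)² = (231.7)² − (105.7)² = 4.251 × 10⁴ MeV², so pc = 206.2 MeV.
λ = hc/(pc) = 1240 MeV·fm / 206.2 MeV = 6.01 fm.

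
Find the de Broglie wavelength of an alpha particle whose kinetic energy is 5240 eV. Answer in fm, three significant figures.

λ = 198 fm

KE = 5240 eV = 8.394 × 10⁻¹⁶ J.
p = √(2mKE) = √(2 × 6.645 × 10⁻²⁷ × 8.394 × 10⁻¹⁶) = 3.340 × 10⁻²¹ kg·m/s.
λ = h/p = 6.626 × 10⁻³⁴ / 3.340 × 10⁻²¹ = 1.98 × 10⁻¹³ m = 198 fm.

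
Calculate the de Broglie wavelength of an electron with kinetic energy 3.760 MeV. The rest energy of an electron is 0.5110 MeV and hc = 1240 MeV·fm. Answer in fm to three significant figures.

λ = 292 fm

Total energy E = KE + m₀c² = 3.760 + 0.5110 = 4.2710 MeV.
(pc)² = E² − (m₀c²)² = (4.2710)² − (0.5110)² = 17.98 MeV², so pc = 4.240 MeV.
λ = hc/(pc) = 1240 MeV·fm / 4.240 MeV = 292 fm.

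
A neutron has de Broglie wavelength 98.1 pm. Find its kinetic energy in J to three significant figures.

KE = 1.36 × 10⁻²⁰ J

p = h/λ = 6.626 × 10⁻³⁴ / 9.810 × 10⁻¹¹ = 6.754 × 10⁻²⁴ kg·m/s.
KE = p²/(2m) = (6.754 × 10⁻²⁴)² / (2 × 1.675 × 10⁻²⁷) = 1.362 × 10⁻²⁰ J = 1.36 × 10⁻²⁰ J.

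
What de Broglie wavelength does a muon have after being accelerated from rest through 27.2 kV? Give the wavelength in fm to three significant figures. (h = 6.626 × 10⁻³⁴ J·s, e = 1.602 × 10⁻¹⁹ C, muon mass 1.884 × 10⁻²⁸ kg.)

λ = 517 fm

KE = eV = 1.602 × 10⁻¹⁹ × 2.720 × 10⁴ = 4.357 × 10⁻¹⁵ J.
p = √(2mKE) = √(2 × 1.884 × 10⁻²⁸ × 4.357 × 10⁻¹⁵) = 1.281 × 10⁻²¹ kg·m/s.
λ = h/p = 6.626 × 10⁻³⁴ / 1.281 × 10⁻²¹ = 5.17 × 10⁻¹³ m = 517 fm.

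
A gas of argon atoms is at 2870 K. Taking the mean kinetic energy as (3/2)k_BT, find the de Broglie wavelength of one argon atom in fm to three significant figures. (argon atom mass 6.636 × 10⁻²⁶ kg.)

λ = 7460 fm

KE = (3/2)k_BT = 1.5 × 1.381 × 10⁻²³ × 2870 = 5.945 × 10⁻²⁰ J.
p = √(2mKE) = √(2 × 6.636 × 10⁻²⁶ × 5.945 × 10⁻²⁰) = 8.883 × 10⁻²³ kg·m/s.
λ = h/p = 7.46 × 10⁻¹² m = 7460 fm.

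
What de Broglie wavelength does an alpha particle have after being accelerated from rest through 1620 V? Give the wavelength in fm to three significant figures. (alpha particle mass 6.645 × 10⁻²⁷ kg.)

λ = 252 fm

KE = 2eV = 2 × 1.602 × 10⁻¹⁹ × 1620 = 5.190 × 10⁻¹⁶ J.
p = √(2mKE) = √(2 × 6.645 × 10⁻²⁷ × 5.190 × 10⁻¹⁶) = 2.626 × 10⁻²¹ kg·m/s.
λ = h/p = 6.626 × 10⁻³⁴ / 2.626 × 10⁻²¹ = 2.52 × 10⁻¹³ m = 252 fm.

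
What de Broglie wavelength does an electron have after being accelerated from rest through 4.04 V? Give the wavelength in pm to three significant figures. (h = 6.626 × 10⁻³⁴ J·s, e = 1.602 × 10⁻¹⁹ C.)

KE = eV = 1.602 × 10⁻¹⁹ × 4.040 = 6.472 × 10⁻¹⁹ J.
p = √(2mKE) = √(2 × 9.109 × 10⁻³¹ × 6.472 × 10⁻¹⁹) = 1.086 × 10⁻²⁴ kg·m/s.
λ = h/p = 6.626 × 10⁻³⁴ / 1.086 × 10⁻²⁴ = 6.10 × 10⁻¹⁰ m = 610 pm.

λ = 610 pm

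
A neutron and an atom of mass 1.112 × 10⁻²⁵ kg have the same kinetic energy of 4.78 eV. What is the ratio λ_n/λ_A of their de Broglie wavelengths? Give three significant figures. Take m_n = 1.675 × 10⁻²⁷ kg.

At fixed KE, p = √(2mKE) so λ = h/p ∝ 1/√m.
λ_n/λ_A = √(m_A/m_n) = √(1.112 × 10⁻²⁵/1.675 × 10⁻²⁷) = √(66.39) = 8.15.

λ_n/λ_A = 8.15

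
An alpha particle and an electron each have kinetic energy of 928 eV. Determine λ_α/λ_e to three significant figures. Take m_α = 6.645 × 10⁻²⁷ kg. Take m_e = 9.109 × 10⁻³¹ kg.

λ_α/λ_e = 0.0117

At fixed KE, p = √(2mKE) so λ = h/p ∝ 1/√m.
λ_α/λ_e = √(m_e/m_α) = √(9.109 × 10⁻³¹/6.645 × 10⁻²⁷) = √(1.371 × 10⁻⁴) = 0.0117.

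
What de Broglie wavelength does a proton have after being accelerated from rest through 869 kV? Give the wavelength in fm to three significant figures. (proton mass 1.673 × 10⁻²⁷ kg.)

λ = 30.7 fm

KE = eV = 1.602 × 10⁻¹⁹ × 8.690 × 10⁵ = 1.392 × 10⁻¹³ J.
p = √(2mKE) = √(2 × 1.673 × 10⁻²⁷ × 1.392 × 10⁻¹³) = 2.158 × 10⁻²⁰ kg·m/s.
λ = h/p = 6.626 × 10⁻³⁴ / 2.158 × 10⁻²⁰ = 3.07 × 10⁻¹⁴ m = 30.7 fm.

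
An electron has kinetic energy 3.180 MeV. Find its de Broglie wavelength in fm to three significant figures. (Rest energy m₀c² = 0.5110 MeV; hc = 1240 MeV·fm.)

λ = 339 fm

Total energy E = KE + m₀c² = 3.180 + 0.5110 = 3.6910 MeV.
(pc)² = E² − (m₀c²)² = (3.6910)² − (0.5110)² = 13.36 MeV², so pc = 3.655 MeV.
λ = hc/(pc) = 1240 MeV·fm / 3.655 MeV = 339 fm.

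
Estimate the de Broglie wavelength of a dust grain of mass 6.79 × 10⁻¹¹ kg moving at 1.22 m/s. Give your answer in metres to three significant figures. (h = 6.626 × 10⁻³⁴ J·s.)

p = mv = 6.79 × 10⁻¹¹ × 1.22 = 8.284 × 10⁻¹¹ kg·m/s.
λ = h/p = 6.626 × 10⁻³⁴ / 8.284 × 10⁻¹¹ = 8.00 × 10⁻²⁴ m.

λ = 8.00 × 10⁻²⁴ m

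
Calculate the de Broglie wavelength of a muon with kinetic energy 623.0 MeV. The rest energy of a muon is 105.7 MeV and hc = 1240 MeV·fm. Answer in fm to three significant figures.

λ = 1.72 fm

Total energy E = KE + m₀c² = 623.0 + 105.7 = 728.7 MeV.
(pc)² = E² − (m₀c²)² = (728.7)² − (105.7)² = 5.198 × 10⁵ MeV², so pc = 721.0 MeV.
λ = hc/(pc) = 1240 MeV·fm / 721.0 MeV = 1.72 fm.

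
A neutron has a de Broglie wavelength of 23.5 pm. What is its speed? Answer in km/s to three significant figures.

v = 16.8 km/s

p = h/λ = 6.626 × 10⁻³⁴ / 2.350 × 10⁻¹¹ = 2.820 × 10⁻²³ kg·m/s.
v = p/m = 2.820 × 10⁻²³ / 1.675 × 10⁻²⁷ = 1.68 × 10⁴ m/s = 16.8 km/s.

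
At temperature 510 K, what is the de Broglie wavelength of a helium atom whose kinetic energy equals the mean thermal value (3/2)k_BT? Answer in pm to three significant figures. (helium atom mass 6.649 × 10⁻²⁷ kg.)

KE = (3/2)k_BT = 1.5 × 1.381 × 10⁻²³ × 510 = 1.056 × 10⁻²⁰ J.
p = √(2mKE) = √(2 × 6.649 × 10⁻²⁷ × 1.056 × 10⁻²⁰) = 1.185 × 10⁻²³ kg·m/s.
λ = h/p = 5.59 × 10⁻¹¹ m = 55.9 pm.

λ = 55.9 pm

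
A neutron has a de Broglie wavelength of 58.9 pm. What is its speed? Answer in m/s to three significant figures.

v = 6720 m/s

p = h/λ = 6.626 × 10⁻³⁴ / 5.890 × 10⁻¹¹ = 1.125 × 10⁻²³ kg·m/s.
v = p/m = 1.125 × 10⁻²³ / 1.675 × 10⁻²⁷ = 6.72 × 10³ m/s = 6720 m/s.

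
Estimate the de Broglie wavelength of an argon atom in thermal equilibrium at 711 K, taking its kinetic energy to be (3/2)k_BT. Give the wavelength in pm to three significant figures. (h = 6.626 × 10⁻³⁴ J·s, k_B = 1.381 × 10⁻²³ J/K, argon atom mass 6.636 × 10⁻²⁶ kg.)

KE = (3/2)k_BT = 1.5 × 1.381 × 10⁻²³ × 711 = 1.473 × 10⁻²⁰ J.
p = √(2mKE) = √(2 × 6.636 × 10⁻²⁶ × 1.473 × 10⁻²⁰) = 4.421 × 10⁻²³ kg·m/s.
λ = h/p = 1.50 × 10⁻¹¹ m = 15.0 pm.

λ = 15.0 pm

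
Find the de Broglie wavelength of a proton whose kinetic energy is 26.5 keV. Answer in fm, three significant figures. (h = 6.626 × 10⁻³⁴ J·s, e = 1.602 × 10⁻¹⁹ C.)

KE = 26.5 keV = 4.245 × 10⁻¹⁵ J.
p = √(2mKE) = √(2 × 1.673 × 10⁻²⁷ × 4.245 × 10⁻¹⁵) = 3.769 × 10⁻²¹ kg·m/s.
λ = h/p = 6.626 × 10⁻³⁴ / 3.769 × 10⁻²¹ = 1.76 × 10⁻¹³ m = 176 fm.

λ = 176 fm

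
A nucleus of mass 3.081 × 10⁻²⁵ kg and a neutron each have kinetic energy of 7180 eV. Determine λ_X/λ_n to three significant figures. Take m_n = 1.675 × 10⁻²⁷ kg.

λ_X/λ_n = 0.0737

At fixed KE, p = √(2mKE) so λ = h/p ∝ 1/√m.
λ_X/λ_n = √(m_n/m_X) = √(1.675 × 10⁻²⁷/3.081 × 10⁻²⁵) = √(5.437 × 10⁻³) = 0.0737.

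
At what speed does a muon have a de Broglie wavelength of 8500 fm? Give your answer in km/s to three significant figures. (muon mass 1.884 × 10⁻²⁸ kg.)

p = h/λ = 6.626 × 10⁻³⁴ / 8.500 × 10⁻¹² = 7.795 × 10⁻²³ kg·m/s.
v = p/m = 7.795 × 10⁻²³ / 1.884 × 10⁻²⁸ = 4.14 × 10⁵ m/s = 414 km/s.

v = 414 km/s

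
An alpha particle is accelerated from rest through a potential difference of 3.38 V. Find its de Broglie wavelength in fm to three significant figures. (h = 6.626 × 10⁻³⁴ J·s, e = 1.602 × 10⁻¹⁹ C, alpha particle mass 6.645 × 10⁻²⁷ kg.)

KE = 2eV = 2 × 1.602 × 10⁻¹⁹ × 3.380 = 1.083 × 10⁻¹⁸ J.
p = √(2mKE) = √(2 × 6.645 × 10⁻²⁷ × 1.083 × 10⁻¹⁸) = 1.200 × 10⁻²² kg·m/s.
λ = h/p = 6.626 × 10⁻³⁴ / 1.200 × 10⁻²² = 5.52 × 10⁻¹² m = 5520 fm.

λ = 5520 fm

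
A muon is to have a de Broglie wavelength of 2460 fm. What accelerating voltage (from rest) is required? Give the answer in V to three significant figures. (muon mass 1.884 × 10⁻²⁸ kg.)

p = h/λ = 6.626 × 10⁻³⁴ / 2.460 × 10⁻¹² = 2.693 × 10⁻²² kg·m/s.
KE = p²/(2m) = 1.925 × 10⁻¹⁶ J.
V = KE/e = 1.925 × 10⁻¹⁶ / (1.602 × 10⁻¹⁹) = 1200 V.

V = 1200 V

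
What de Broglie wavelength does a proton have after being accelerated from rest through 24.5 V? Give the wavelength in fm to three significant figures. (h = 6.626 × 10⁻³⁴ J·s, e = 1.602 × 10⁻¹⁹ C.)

KE = eV = 1.602 × 10⁻¹⁹ × 24.50 = 3.925 × 10⁻¹⁸ J.
p = √(2mKE) = √(2 × 1.673 × 10⁻²⁷ × 3.925 × 10⁻¹⁸) = 1.146 × 10⁻²² kg·m/s.
λ = h/p = 6.626 × 10⁻³⁴ / 1.146 × 10⁻²² = 5.78 × 10⁻¹² m = 5780 fm.

λ = 5780 fm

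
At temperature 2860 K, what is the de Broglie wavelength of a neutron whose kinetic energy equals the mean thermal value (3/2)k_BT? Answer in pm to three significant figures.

λ = 47.0 pm

KE = (3/2)k_BT = 1.5 × 1.381 × 10⁻²³ × 2860 = 5.924 × 10⁻²⁰ J.
p = √(2mKE) = √(2 × 1.675 × 10⁻²⁷ × 5.924 × 10⁻²⁰) = 1.409 × 10⁻²³ kg·m/s.
λ = h/p = 4.70 × 10⁻¹¹ m = 47.0 pm.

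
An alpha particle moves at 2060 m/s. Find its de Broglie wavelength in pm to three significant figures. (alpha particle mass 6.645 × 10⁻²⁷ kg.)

p = mv = 6.645 × 10⁻²⁷ × 2060 = 1.369 × 10⁻²³ kg·m/s.
λ = h/p = 6.626 × 10⁻³⁴ / 1.369 × 10⁻²³ = 4.84 × 10⁻¹¹ m = 48.4 pm.

λ = 48.4 pm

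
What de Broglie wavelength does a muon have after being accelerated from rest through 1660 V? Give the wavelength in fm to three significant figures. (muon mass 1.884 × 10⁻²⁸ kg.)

λ = 2090 fm

KE = eV = 1.602 × 10⁻¹⁹ × 1660 = 2.659 × 10⁻¹⁶ J.
p = √(2mKE) = √(2 × 1.884 × 10⁻²⁸ × 2.659 × 10⁻¹⁶) = 3.165 × 10⁻²² kg·m/s.
λ = h/p = 6.626 × 10⁻³⁴ / 3.165 × 10⁻²² = 2.09 × 10⁻¹² m = 2090 fm.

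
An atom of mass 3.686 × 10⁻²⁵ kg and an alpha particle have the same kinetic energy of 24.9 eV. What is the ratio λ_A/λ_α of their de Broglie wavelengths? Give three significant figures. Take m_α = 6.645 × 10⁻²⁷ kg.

λ_A/λ_α = 0.134

At fixed KE, p = √(2mKE) so λ = h/p ∝ 1/√m.
λ_A/λ_α = √(m_α/m_A) = √(6.645 × 10⁻²⁷/3.686 × 10⁻²⁵) = √(0.01803) = 0.134.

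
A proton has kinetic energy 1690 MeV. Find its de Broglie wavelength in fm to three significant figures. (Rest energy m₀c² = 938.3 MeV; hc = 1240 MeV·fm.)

Total energy E = KE + m₀c² = 1690 + 938.3 = 2628.3 MeV.
(pc)² = E² − (m₀c²)² = (2628.3)² − (938.3)² = 6.028 × 10⁶ MeV², so pc = 2455 MeV.
λ = hc/(pc) = 1240 MeV·fm / 2455 MeV = 0.505 fm.

λ = 0.505 fm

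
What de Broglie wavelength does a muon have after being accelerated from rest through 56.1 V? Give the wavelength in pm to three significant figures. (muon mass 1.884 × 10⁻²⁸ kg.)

λ = 11.4 pm

KE = eV = 1.602 × 10⁻¹⁹ × 56.10 = 8.987 × 10⁻¹⁸ J.
p = √(2mKE) = √(2 × 1.884 × 10⁻²⁸ × 8.987 × 10⁻¹⁸) = 5.819 × 10⁻²³ kg·m/s.
λ = h/p = 6.626 × 10⁻³⁴ / 5.819 × 10⁻²³ = 1.14 × 10⁻¹¹ m = 11.4 pm.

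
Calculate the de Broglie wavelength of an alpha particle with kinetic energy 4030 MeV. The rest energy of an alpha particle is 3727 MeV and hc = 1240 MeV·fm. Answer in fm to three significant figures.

λ = 0.182 fm

Total energy E = KE + m₀c² = 4030 + 3727 = 7757 MeV.
(pc)² = E² − (m₀c²)² = (7757)² − (3727)² = 4.628 × 10⁷ MeV², so pc = 6803 MeV.
λ = hc/(pc) = 1240 MeV·fm / 6803 MeV = 0.182 fm.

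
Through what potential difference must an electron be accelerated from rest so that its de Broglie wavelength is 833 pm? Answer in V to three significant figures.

p = h/λ = 6.626 × 10⁻³⁴ / 8.330 × 10⁻¹⁰ = 7.954 × 10⁻²⁵ kg·m/s.
KE = p²/(2m) = 3.473 × 10⁻¹⁹ J.
V = KE/e = 3.473 × 10⁻¹⁹ / (1.602 × 10⁻¹⁹) = 2.17 V.

V = 2.17 V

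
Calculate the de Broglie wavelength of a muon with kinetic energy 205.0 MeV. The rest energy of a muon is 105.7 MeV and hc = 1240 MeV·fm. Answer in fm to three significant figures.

Total energy E = KE + m₀c² = 205.0 + 105.7 = 310.7 MeV.
(pc)² = E² − (m₀c²)² = (310.7)² − (105.7)² = 8.536 × 10⁴ MeV², so pc = 292.2 MeV.
λ = hc/(pc) = 1240 MeV·fm / 292.2 MeV = 4.24 fm.

λ = 4.24 fm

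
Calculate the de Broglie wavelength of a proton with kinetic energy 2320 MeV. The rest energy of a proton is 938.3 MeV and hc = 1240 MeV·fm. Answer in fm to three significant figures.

λ = 0.397 fm

Total energy E = KE + m₀c² = 2320 + 938.3 = 3258.3 MeV.
(pc)² = E² − (m₀c²)² = (3258.3)² − (938.3)² = 9.736 × 10⁶ MeV², so pc = 3120 MeV.
λ = hc/(pc) = 1240 MeV·fm / 3120 MeV = 0.397 fm.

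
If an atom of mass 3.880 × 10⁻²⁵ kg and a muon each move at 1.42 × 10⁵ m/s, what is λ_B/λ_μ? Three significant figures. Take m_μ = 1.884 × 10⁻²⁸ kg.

At fixed v, p = mv so λ = h/(mv) ∝ 1/m.
λ_B/λ_μ = m_μ/m_B = 1.884 × 10⁻²⁸/3.880 × 10⁻²⁵ = 4.86 × 10⁻⁴.

λ_B/λ_μ = 4.86 × 10⁻⁴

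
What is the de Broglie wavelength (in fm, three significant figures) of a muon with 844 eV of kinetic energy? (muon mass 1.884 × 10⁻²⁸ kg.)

KE = 844 eV = 1.352 × 10⁻¹⁶ J.
p = √(2mKE) = √(2 × 1.884 × 10⁻²⁸ × 1.352 × 10⁻¹⁶) = 2.257 × 10⁻²² kg·m/s.
λ = h/p = 6.626 × 10⁻³⁴ / 2.257 × 10⁻²² = 2.94 × 10⁻¹² m = 2940 fm.

λ = 2940 fm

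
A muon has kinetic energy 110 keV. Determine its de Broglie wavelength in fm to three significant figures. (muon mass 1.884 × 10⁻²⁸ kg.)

λ = 257 fm

KE = 110 keV = 1.762 × 10⁻¹⁴ J.
p = √(2mKE) = √(2 × 1.884 × 10⁻²⁸ × 1.762 × 10⁻¹⁴) = 2.577 × 10⁻²¹ kg·m/s.
λ = h/p = 6.626 × 10⁻³⁴ / 2.577 × 10⁻²¹ = 2.57 × 10⁻¹³ m = 257 fm.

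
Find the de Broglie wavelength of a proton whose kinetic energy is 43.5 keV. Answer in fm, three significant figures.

KE = 43.5 keV = 6.969 × 10⁻¹⁵ J.
p = √(2mKE) = √(2 × 1.673 × 10⁻²⁷ × 6.969 × 10⁻¹⁵) = 4.829 × 10⁻²¹ kg·m/s.
λ = h/p = 6.626 × 10⁻³⁴ / 4.829 × 10⁻²¹ = 1.37 × 10⁻¹³ m = 137 fm.

λ = 137 fm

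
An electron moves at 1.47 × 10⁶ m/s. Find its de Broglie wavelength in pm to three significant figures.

λ = 495 pm

p = mv = 9.109 × 10⁻³¹ × 1.47 × 10⁶ = 1.339 × 10⁻²⁴ kg·m/s.
λ = h/p = 6.626 × 10⁻³⁴ / 1.339 × 10⁻²⁴ = 4.95 × 10⁻¹⁰ m = 495 pm.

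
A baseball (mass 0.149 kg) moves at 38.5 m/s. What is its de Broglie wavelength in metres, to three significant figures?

λ = 1.16 × 10⁻³⁴ m

p = mv = 0.149 × 38.5 = 5.736 kg·m/s.
λ = h/p = 6.626 × 10⁻³⁴ / 5.736 = 1.16 × 10⁻³⁴ m.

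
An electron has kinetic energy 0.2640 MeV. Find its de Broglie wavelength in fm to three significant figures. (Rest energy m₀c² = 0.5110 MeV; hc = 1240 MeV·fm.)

λ = 2130 fm

Total energy E = KE + m₀c² = 0.2640 + 0.5110 = 0.7750 MeV.
(pc)² = E² − (m₀c²)² = (0.7750)² − (0.5110)² = 0.3395 MeV², so pc = 0.5827 MeV.
λ = hc/(pc) = 1240 MeV·fm / 0.5827 MeV = 2130 fm.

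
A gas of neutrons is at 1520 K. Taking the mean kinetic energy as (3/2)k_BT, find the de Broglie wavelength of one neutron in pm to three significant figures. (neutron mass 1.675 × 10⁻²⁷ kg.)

KE = (3/2)k_BT = 1.5 × 1.381 × 10⁻²³ × 1520 = 3.149 × 10⁻²⁰ J.
p = √(2mKE) = √(2 × 1.675 × 10⁻²⁷ × 3.149 × 10⁻²⁰) = 1.027 × 10⁻²³ kg·m/s.
λ = h/p = 6.45 × 10⁻¹¹ m = 64.5 pm.

λ = 64.5 pm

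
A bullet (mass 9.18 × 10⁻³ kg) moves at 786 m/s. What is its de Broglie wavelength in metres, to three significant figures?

p = mv = 9.18 × 10⁻³ × 786 = 7.215 kg·m/s.
λ = h/p = 6.626 × 10⁻³⁴ / 7.215 = 9.18 × 10⁻³⁵ m.

λ = 9.18 × 10⁻³⁵ m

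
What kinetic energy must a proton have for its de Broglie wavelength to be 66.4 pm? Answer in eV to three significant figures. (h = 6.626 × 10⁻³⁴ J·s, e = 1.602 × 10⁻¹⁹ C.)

p = h/λ = 6.626 × 10⁻³⁴ / 6.640 × 10⁻¹¹ = 9.979 × 10⁻²⁴ kg·m/s.
KE = p²/(2m) = (9.979 × 10⁻²⁴)² / (2 × 1.673 × 10⁻²⁷) = 2.976 × 10⁻²⁰ J = 0.186 eV.

KE = 0.186 eV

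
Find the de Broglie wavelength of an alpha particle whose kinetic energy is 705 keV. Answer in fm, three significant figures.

λ = 17.1 fm

KE = 705 keV = 1.129 × 10⁻¹³ J.
p = √(2mKE) = √(2 × 6.645 × 10⁻²⁷ × 1.129 × 10⁻¹³) = 3.874 × 10⁻²⁰ kg·m/s.
λ = h/p = 6.626 × 10⁻³⁴ / 3.874 × 10⁻²⁰ = 1.71 × 10⁻¹⁴ m = 17.1 fm.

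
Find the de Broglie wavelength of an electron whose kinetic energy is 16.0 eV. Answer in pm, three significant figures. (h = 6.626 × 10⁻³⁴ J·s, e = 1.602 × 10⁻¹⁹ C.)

KE = 16.0 eV = 2.563 × 10⁻¹⁸ J.
p = √(2mKE) = √(2 × 9.109 × 10⁻³¹ × 2.563 × 10⁻¹⁸) = 2.161 × 10⁻²⁴ kg·m/s.
λ = h/p = 6.626 × 10⁻³⁴ / 2.161 × 10⁻²⁴ = 3.07 × 10⁻¹⁰ m = 307 pm.

λ = 307 pm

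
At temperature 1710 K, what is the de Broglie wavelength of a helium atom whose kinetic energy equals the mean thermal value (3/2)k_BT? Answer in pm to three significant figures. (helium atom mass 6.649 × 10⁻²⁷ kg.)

λ = 30.5 pm

KE = (3/2)k_BT = 1.5 × 1.381 × 10⁻²³ × 1710 = 3.542 × 10⁻²⁰ J.
p = √(2mKE) = √(2 × 6.649 × 10⁻²⁷ × 3.542 × 10⁻²⁰) = 2.170 × 10⁻²³ kg·m/s.
λ = h/p = 3.05 × 10⁻¹¹ m = 30.5 pm.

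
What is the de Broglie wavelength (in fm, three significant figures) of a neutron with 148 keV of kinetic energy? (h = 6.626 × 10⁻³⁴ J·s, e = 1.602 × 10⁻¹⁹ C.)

KE = 148 keV = 2.371 × 10⁻¹⁴ J.
p = √(2mKE) = √(2 × 1.675 × 10⁻²⁷ × 2.371 × 10⁻¹⁴) = 8.912 × 10⁻²¹ kg·m/s.
λ = h/p = 6.626 × 10⁻³⁴ / 8.912 × 10⁻²¹ = 7.43 × 10⁻¹⁴ m = 74.3 fm.

λ = 74.3 fm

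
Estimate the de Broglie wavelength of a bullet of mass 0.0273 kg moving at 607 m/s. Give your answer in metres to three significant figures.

λ = 4.00 × 10⁻³⁵ m

p = mv = 0.0273 × 607 = 1.657 × 10¹ kg·m/s.
λ = h/p = 6.626 × 10⁻³⁴ / 1.657 × 10¹ = 4.00 × 10⁻³⁵ m.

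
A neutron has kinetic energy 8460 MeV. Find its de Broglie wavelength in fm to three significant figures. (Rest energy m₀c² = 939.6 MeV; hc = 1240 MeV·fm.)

Total energy E = KE + m₀c² = 8460 + 939.6 = 9399.6 MeV.
(pc)² = E² − (m₀c²)² = (9399.6)² − (939.6)² = 8.747 × 10⁷ MeV², so pc = 9353 MeV.
λ = hc/(pc) = 1240 MeV·fm / 9353 MeV = 0.133 fm.

λ = 0.133 fm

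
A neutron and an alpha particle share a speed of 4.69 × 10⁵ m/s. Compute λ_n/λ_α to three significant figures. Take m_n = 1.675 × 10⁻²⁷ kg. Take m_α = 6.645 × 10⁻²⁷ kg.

λ_n/λ_α = 3.97

At fixed v, p = mv so λ = h/(mv) ∝ 1/m.
λ_n/λ_α = m_α/m_n = 6.645 × 10⁻²⁷/1.675 × 10⁻²⁷ = 3.97.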